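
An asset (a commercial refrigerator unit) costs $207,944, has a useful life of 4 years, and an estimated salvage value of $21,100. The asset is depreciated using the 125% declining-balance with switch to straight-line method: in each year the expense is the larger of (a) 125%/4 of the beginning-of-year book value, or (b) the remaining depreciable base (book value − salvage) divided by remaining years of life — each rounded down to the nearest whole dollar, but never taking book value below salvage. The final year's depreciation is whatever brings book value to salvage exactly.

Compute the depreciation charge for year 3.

$38,593

Depreciable base = $207,944 − $21,100 = $186,844.
Year 1: DB = ⌊$207,944 × 125%/4⌋ = $64,982; SL = ⌊$186,844/4⌋ = $46,711 → take DB $64,982. Book value $142,962.
Year 2: DB = ⌊$142,962 × 125%/4⌋ = $44,675; SL = ⌊$121,862/3⌋ = $40,620 → take DB $44,675. Book value $98,287.
Year 3: DB = ⌊$98,287 × 125%/4⌋ = $30,714; SL = ⌊$77,187/2⌋ = $38,593 → take SL $38,593. Book value $59,694.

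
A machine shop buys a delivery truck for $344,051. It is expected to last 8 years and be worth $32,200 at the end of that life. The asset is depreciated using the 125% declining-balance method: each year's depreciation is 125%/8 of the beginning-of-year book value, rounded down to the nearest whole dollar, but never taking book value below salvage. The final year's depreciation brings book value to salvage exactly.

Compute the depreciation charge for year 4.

$32,291

Depreciable base = $344,051 − $32,200 = $311,851.
Year 1: ⌊$344,051 × 125%/8⌋ = $53,757. Book value $290,294.
Year 2: ⌊$290,294 × 125%/8⌋ = $45,358. Book value $244,936.
Year 3: ⌊$244,936 × 125%/8⌋ = $38,271. Book value $206,665.
Year 4: ⌊$206,665 × 125%/8⌋ = $32,291. Book value $174,374.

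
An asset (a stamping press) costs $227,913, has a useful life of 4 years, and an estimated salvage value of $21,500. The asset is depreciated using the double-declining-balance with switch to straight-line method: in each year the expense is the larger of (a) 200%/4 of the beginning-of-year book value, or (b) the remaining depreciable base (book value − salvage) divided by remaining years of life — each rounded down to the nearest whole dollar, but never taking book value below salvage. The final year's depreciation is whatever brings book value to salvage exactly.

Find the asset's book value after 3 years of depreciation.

$28,490

Depreciable base = $227,913 − $21,500 = $206,413.
Year 1: DB = ⌊$227,913 × 200%/4⌋ = $113,956; SL = ⌊$206,413/4⌋ = $51,603 → take DB $113,956. Book value $113,957.
Year 2: DB = ⌊$113,957 × 200%/4⌋ = $56,978; SL = ⌊$92,457/3⌋ = $30,819 → take DB $56,978. Book value $56,979.
Year 3: DB = ⌊$56,979 × 200%/4⌋ = $28,489; SL = ⌊$35,479/2⌋ = $17,739 → take DB $28,489. Book value $28,490.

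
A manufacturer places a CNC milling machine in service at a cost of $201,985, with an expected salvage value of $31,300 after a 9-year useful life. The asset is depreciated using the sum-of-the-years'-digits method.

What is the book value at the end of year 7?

Depreciable base = $201,985 − $31,300 = $170,685.
Sum of the years' digits = 9+8+7+6+5+4+3+2+1 = 45.
Year 1: $170,685 × 9/45 = $34,137. Book value $167,848.
Year 2: $170,685 × 8/45 = $30,344. Book value $137,504.
Year 3: $170,685 × 7/45 = $26,551. Book value $110,953.
Year 4: $170,685 × 6/45 = $22,758. Book value $88,195.
Year 5: $170,685 × 5/45 = $18,965. Book value $69,230.
Year 6: $170,685 × 4/45 = $15,172. Book value $54,058.
Year 7: $170,685 × 3/45 = $11,379. Book value $42,679.

$42,679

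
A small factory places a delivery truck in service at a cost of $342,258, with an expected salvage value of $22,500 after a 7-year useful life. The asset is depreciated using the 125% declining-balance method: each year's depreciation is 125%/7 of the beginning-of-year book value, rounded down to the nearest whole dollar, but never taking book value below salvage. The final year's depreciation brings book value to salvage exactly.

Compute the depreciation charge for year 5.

$27,825

Depreciable base = $342,258 − $22,500 = $319,758.
Year 1: ⌊$342,258 × 125%/7⌋ = $61,117. Book value $281,141.
Year 2: ⌊$281,141 × 125%/7⌋ = $50,203. Book value $230,938.
Year 3: ⌊$230,938 × 125%/7⌋ = $41,238. Book value $189,700.
Year 4: ⌊$189,700 × 125%/7⌋ = $33,875. Book value $155,825.
Year 5: ⌊$155,825 × 125%/7⌋ = $27,825. Book value $128,000.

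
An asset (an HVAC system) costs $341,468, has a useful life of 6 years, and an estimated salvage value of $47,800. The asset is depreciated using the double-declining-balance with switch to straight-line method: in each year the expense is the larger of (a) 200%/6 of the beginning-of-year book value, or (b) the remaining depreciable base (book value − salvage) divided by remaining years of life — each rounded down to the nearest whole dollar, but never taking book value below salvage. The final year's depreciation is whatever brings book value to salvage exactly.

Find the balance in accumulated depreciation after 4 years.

Depreciable base = $341,468 − $47,800 = $293,668.
Year 1: DB = ⌊$341,468 × 200%/6⌋ = $113,822; SL = ⌊$293,668/6⌋ = $48,944 → take DB $113,822. Book value $227,646.
Year 2: DB = ⌊$227,646 × 200%/6⌋ = $75,882; SL = ⌊$179,846/5⌋ = $35,969 → take DB $75,882. Book value $151,764.
Year 3: DB = ⌊$151,764 × 200%/6⌋ = $50,588; SL = ⌊$103,964/4⌋ = $25,991 → take DB $50,588. Book value $101,176.
Year 4: DB = ⌊$101,176 × 200%/6⌋ = $33,725; SL = ⌊$53,376/3⌋ = $17,792 → take DB $33,725. Book value $67,451.
Accumulated through year 4 = $341,468 − $67,451 = $274,017.

$274,017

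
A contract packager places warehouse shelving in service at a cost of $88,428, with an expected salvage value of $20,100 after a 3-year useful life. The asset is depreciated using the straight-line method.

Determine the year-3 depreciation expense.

$22,776

Depreciable base = $88,428 − $20,100 = $68,328.
Annual expense = $68,328 / 3 = $22,776.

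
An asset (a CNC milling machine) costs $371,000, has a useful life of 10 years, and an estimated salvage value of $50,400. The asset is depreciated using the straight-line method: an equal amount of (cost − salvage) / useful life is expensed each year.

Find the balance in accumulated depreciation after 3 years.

$96,180

Depreciable base = $371,000 − $50,400 = $320,600.
Annual expense = $320,600 / 10 = $32,060.
End of year 1: book value $338,940.
End of year 2: book value $306,880.
End of year 3: book value $274,820.
Accumulated through year 3 = $371,000 − $274,820 = $96,180.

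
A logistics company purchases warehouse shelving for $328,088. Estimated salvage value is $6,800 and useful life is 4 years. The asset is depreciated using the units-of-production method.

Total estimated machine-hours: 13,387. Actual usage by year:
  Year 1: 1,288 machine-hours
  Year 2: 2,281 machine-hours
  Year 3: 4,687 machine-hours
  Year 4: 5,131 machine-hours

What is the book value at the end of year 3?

Depreciable base = $328,088 − $6,800 = $321,288.
Rate = $321,288 / 13,387 machine-hours = $24 per machine-hour.
Year 1: 1,288 × $24 = $30,912. Book value $297,176.
Year 2: 2,281 × $24 = $54,744. Book value $242,432.
Year 3: 4,687 × $24 = $112,488. Book value $129,944.

$129,944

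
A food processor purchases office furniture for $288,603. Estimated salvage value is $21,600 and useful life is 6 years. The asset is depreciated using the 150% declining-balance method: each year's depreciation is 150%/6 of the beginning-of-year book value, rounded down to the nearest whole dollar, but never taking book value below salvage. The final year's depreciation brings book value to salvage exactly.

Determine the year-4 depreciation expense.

$30,438

Depreciable base = $288,603 − $21,600 = $267,003.
Year 1: ⌊$288,603 × 150%/6⌋ = $72,150. Book value $216,453.
Year 2: ⌊$216,453 × 150%/6⌋ = $54,113. Book value $162,340.
Year 3: ⌊$162,340 × 150%/6⌋ = $40,585. Book value $121,755.
Year 4: ⌊$121,755 × 150%/6⌋ = $30,438. Book value $91,317.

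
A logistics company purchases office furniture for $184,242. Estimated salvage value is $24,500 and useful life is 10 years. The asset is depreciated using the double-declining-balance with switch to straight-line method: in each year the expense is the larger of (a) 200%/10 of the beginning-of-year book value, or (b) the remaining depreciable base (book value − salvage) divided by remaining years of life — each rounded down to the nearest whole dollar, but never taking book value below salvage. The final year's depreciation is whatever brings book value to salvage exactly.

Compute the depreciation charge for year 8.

Depreciable base = $184,242 − $24,500 = $159,742.
Year 1: DB = ⌊$184,242 × 200%/10⌋ = $36,848; SL = ⌊$159,742/10⌋ = $15,974 → take DB $36,848. Book value $147,394.
Year 2: DB = ⌊$147,394 × 200%/10⌋ = $29,478; SL = ⌊$122,894/9⌋ = $13,654 → take DB $29,478. Book value $117,916.
Year 3: DB = ⌊$117,916 × 200%/10⌋ = $23,583; SL = ⌊$93,416/8⌋ = $11,677 → take DB $23,583. Book value $94,333.
Year 4: DB = ⌊$94,333 × 200%/10⌋ = $18,866; SL = ⌊$69,833/7⌋ = $9,976 → take DB $18,866. Book value $75,467.
Year 5: DB = ⌊$75,467 × 200%/10⌋ = $15,093; SL = ⌊$50,967/6⌋ = $8,494 → take DB $15,093. Book value $60,374.
Year 6: DB = ⌊$60,374 × 200%/10⌋ = $12,074; SL = ⌊$35,874/5⌋ = $7,174 → take DB $12,074. Book value $48,300.
Year 7: DB = ⌊$48,300 × 200%/10⌋ = $9,660; SL = ⌊$23,800/4⌋ = $5,950 → take DB $9,660. Book value $38,640.
Year 8: DB = ⌊$38,640 × 200%/10⌋ = $7,728; SL = ⌊$14,140/3⌋ = $4,713 → take DB $7,728. Book value $30,912.

$7,728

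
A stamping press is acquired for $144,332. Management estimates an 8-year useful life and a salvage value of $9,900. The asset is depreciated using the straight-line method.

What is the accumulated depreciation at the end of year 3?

Depreciable base = $144,332 − $9,900 = $134,432.
Annual expense = $134,432 / 8 = $16,804.
End of year 1: book value $127,528.
End of year 2: book value $110,724.
End of year 3: book value $93,920.
Accumulated through year 3 = $144,332 − $93,920 = $50,412.

$50,412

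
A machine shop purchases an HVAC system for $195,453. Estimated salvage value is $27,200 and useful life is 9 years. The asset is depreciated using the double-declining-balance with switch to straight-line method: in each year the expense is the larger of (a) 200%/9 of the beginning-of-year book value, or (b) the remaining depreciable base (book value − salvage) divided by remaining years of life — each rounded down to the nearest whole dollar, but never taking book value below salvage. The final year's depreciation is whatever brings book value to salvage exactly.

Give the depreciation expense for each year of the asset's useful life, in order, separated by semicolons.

Depreciable base = $195,453 − $27,200 = $168,253.
Year 1: DB = ⌊$195,453 × 200%/9⌋ = $43,434; SL = ⌊$168,253/9⌋ = $18,694 → take DB $43,434. Book value $152,019.
Year 2: DB = ⌊$152,019 × 200%/9⌋ = $33,782; SL = ⌊$124,819/8⌋ = $15,602 → take DB $33,782. Book value $118,237.
Year 3: DB = ⌊$118,237 × 200%/9⌋ = $26,274; SL = ⌊$91,037/7⌋ = $13,005 → take DB $26,274. Book value $91,963.
Year 4: DB = ⌊$91,963 × 200%/9⌋ = $20,436; SL = ⌊$64,763/6⌋ = $10,793 → take DB $20,436. Book value $71,527.
Year 5: DB = ⌊$71,527 × 200%/9⌋ = $15,894; SL = ⌊$44,327/5⌋ = $8,865 → take DB $15,894. Book value $55,633.
Year 6: DB = ⌊$55,633 × 200%/9⌋ = $12,362; SL = ⌊$28,433/4⌋ = $7,108 → take DB $12,362. Book value $43,271.
Year 7: DB = ⌊$43,271 × 200%/9⌋ = $9,615; SL = ⌊$16,071/3⌋ = $5,357 → take DB $9,615. Book value $33,656.
Year 8: DB = ⌊$33,656 × 200%/9⌋ = $7,479; SL = ⌊$6,456/2⌋ = $3,228 → take DB $7,479, capped at $6,456. Book value $27,200.
Year 9 (final): $27,200 − $27,200 = $0. Book value $27,200.

$43,434; $33,782; $26,274; $20,436; $15,894; $12,362; $9,615; $6,456; $0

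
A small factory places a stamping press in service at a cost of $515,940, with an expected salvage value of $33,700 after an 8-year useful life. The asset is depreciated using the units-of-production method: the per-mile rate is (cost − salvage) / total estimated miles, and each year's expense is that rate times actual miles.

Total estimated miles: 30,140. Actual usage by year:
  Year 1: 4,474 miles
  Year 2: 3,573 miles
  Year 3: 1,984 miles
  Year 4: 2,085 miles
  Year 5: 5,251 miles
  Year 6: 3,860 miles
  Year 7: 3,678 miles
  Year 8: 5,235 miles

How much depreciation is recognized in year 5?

Depreciable base = $515,940 − $33,700 = $482,240.
Rate = $482,240 / 30,140 miles = $16 per mile.
Year 1: 4,474 × $16 = $71,584. Book value $444,356.
Year 2: 3,573 × $16 = $57,168. Book value $387,188.
Year 3: 1,984 × $16 = $31,744. Book value $355,444.
Year 4: 2,085 × $16 = $33,360. Book value $322,084.
Year 5: 5,251 × $16 = $84,016. Book value $238,068.

$84,016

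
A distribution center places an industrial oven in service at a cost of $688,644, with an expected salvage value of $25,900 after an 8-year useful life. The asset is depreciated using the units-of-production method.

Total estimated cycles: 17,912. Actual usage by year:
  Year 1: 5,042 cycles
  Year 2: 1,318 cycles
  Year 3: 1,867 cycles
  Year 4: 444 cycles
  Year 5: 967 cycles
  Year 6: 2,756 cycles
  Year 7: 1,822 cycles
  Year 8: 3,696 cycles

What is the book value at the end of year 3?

$384,245

Depreciable base = $688,644 − $25,900 = $662,744.
Rate = $662,744 / 17,912 cycles = $37 per cycle.
Year 1: 5,042 × $37 = $186,554. Book value $502,090.
Year 2: 1,318 × $37 = $48,766. Book value $453,324.
Year 3: 1,867 × $37 = $69,079. Book value $384,245.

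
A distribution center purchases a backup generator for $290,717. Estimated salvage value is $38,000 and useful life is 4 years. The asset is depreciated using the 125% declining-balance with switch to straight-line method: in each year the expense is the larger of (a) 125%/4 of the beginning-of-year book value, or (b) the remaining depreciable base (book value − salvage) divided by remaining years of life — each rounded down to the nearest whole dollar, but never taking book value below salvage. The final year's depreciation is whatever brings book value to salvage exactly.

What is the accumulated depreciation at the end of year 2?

$153,307

Depreciable base = $290,717 − $38,000 = $252,717.
Year 1: DB = ⌊$290,717 × 125%/4⌋ = $90,849; SL = ⌊$252,717/4⌋ = $63,179 → take DB $90,849. Book value $199,868.
Year 2: DB = ⌊$199,868 × 125%/4⌋ = $62,458; SL = ⌊$161,868/3⌋ = $53,956 → take DB $62,458. Book value $137,410.
Accumulated through year 2 = $290,717 − $137,410 = $153,307.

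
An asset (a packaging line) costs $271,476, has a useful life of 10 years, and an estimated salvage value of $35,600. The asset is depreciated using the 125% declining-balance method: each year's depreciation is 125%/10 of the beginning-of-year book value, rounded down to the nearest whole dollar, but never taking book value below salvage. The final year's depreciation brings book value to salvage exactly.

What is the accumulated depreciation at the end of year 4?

$112,340

Depreciable base = $271,476 − $35,600 = $235,876.
Year 1: ⌊$271,476 × 125%/10⌋ = $33,934. Book value $237,542.
Year 2: ⌊$237,542 × 125%/10⌋ = $29,692. Book value $207,850.
Year 3: ⌊$207,850 × 125%/10⌋ = $25,981. Book value $181,869.
Year 4: ⌊$181,869 × 125%/10⌋ = $22,733. Book value $159,136.
Accumulated through year 4 = $271,476 − $159,136 = $112,340.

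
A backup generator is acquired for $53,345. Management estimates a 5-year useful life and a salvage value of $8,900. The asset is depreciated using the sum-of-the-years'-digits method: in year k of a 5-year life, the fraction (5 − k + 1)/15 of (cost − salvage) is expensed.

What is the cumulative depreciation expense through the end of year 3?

$35,556

Depreciable base = $53,345 − $8,900 = $44,445.
Sum of the years' digits = 5+4+3+2+1 = 15.
Year 1: $44,445 × 5/15 = $14,815. Book value $38,530.
Year 2: $44,445 × 4/15 = $11,852. Book value $26,678.
Year 3: $44,445 × 3/15 = $8,889. Book value $17,789.
Accumulated through year 3 = $53,345 − $17,789 = $35,556.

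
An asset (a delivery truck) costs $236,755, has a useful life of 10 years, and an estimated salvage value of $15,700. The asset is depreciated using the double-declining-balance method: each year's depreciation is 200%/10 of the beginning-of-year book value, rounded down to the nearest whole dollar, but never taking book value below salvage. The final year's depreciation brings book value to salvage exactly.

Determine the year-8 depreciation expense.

$9,930

Depreciable base = $236,755 − $15,700 = $221,055.
Year 1: ⌊$236,755 × 200%/10⌋ = $47,351. Book value $189,404.
Year 2: ⌊$189,404 × 200%/10⌋ = $37,880. Book value $151,524.
Year 3: ⌊$151,524 × 200%/10⌋ = $30,304. Book value $121,220.
Year 4: ⌊$121,220 × 200%/10⌋ = $24,244. Book value $96,976.
Year 5: ⌊$96,976 × 200%/10⌋ = $19,395. Book value $77,581.
Year 6: ⌊$77,581 × 200%/10⌋ = $15,516. Book value $62,065.
Year 7: ⌊$62,065 × 200%/10⌋ = $12,413. Book value $49,652.
Year 8: ⌊$49,652 × 200%/10⌋ = $9,930. Book value $39,722.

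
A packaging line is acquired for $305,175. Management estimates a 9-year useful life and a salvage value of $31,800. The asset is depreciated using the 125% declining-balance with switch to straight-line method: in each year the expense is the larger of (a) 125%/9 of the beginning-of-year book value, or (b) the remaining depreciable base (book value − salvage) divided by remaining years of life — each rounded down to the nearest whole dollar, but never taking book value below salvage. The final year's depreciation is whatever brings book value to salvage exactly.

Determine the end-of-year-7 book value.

$86,155

Depreciable base = $305,175 − $31,800 = $273,375.
Year 1: DB = ⌊$305,175 × 125%/9⌋ = $42,385; SL = ⌊$273,375/9⌋ = $30,375 → take DB $42,385. Book value $262,790.
Year 2: DB = ⌊$262,790 × 125%/9⌋ = $36,498; SL = ⌊$230,990/8⌋ = $28,873 → take DB $36,498. Book value $226,292.
Year 3: DB = ⌊$226,292 × 125%/9⌋ = $31,429; SL = ⌊$194,492/7⌋ = $27,784 → take DB $31,429. Book value $194,863.
Year 4: DB = ⌊$194,863 × 125%/9⌋ = $27,064; SL = ⌊$163,063/6⌋ = $27,177 → take SL $27,177. Book value $167,686.
Year 5: DB = ⌊$167,686 × 125%/9⌋ = $23,289; SL = ⌊$135,886/5⌋ = $27,177 → take SL $27,177. Book value $140,509.
Year 6: DB = ⌊$140,509 × 125%/9⌋ = $19,515; SL = ⌊$108,709/4⌋ = $27,177 → take SL $27,177. Book value $113,332.
Year 7: DB = ⌊$113,332 × 125%/9⌋ = $15,740; SL = ⌊$81,532/3⌋ = $27,177 → take SL $27,177. Book value $86,155.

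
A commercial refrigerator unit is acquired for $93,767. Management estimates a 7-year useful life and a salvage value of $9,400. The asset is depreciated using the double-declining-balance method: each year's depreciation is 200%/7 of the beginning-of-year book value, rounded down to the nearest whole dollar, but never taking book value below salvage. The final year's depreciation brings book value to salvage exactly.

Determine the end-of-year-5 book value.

Depreciable base = $93,767 − $9,400 = $84,367.
Year 1: ⌊$93,767 × 200%/7⌋ = $26,790. Book value $66,977.
Year 2: ⌊$66,977 × 200%/7⌋ = $19,136. Book value $47,841.
Year 3: ⌊$47,841 × 200%/7⌋ = $13,668. Book value $34,173.
Year 4: ⌊$34,173 × 200%/7⌋ = $9,763. Book value $24,410.
Year 5: ⌊$24,410 × 200%/7⌋ = $6,974. Book value $17,436.

$17,436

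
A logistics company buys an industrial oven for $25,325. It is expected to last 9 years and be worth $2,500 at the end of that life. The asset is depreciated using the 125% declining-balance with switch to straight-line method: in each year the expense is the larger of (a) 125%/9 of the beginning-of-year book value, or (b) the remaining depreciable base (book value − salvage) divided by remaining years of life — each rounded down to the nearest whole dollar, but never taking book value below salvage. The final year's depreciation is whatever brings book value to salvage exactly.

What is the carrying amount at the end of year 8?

$4,779

Depreciable base = $25,325 − $2,500 = $22,825.
Year 1: DB = ⌊$25,325 × 125%/9⌋ = $3,517; SL = ⌊$22,825/9⌋ = $2,536 → take DB $3,517. Book value $21,808.
Year 2: DB = ⌊$21,808 × 125%/9⌋ = $3,028; SL = ⌊$19,308/8⌋ = $2,413 → take DB $3,028. Book value $18,780.
Year 3: DB = ⌊$18,780 × 125%/9⌋ = $2,608; SL = ⌊$16,280/7⌋ = $2,325 → take DB $2,608. Book value $16,172.
Year 4: DB = ⌊$16,172 × 125%/9⌋ = $2,246; SL = ⌊$13,672/6⌋ = $2,278 → take SL $2,278. Book value $13,894.
Year 5: DB = ⌊$13,894 × 125%/9⌋ = $1,929; SL = ⌊$11,394/5⌋ = $2,278 → take SL $2,278. Book value $11,616.
Year 6: DB = ⌊$11,616 × 125%/9⌋ = $1,613; SL = ⌊$9,116/4⌋ = $2,279 → take SL $2,279. Book value $9,337.
Year 7: DB = ⌊$9,337 × 125%/9⌋ = $1,296; SL = ⌊$6,837/3⌋ = $2,279 → take SL $2,279. Book value $7,058.
Year 8: DB = ⌊$7,058 × 125%/9⌋ = $980; SL = ⌊$4,558/2⌋ = $2,279 → take SL $2,279. Book value $4,779.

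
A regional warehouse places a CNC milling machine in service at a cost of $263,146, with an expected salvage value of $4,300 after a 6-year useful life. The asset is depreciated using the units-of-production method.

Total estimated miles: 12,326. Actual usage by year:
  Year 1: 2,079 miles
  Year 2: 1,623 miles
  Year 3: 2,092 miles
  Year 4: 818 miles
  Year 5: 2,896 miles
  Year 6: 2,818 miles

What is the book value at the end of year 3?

Depreciable base = $263,146 − $4,300 = $258,846.
Rate = $258,846 / 12,326 miles = $21 per mile.
Year 1: 2,079 × $21 = $43,659. Book value $219,487.
Year 2: 1,623 × $21 = $34,083. Book value $185,404.
Year 3: 2,092 × $21 = $43,932. Book value $141,472.

$141,472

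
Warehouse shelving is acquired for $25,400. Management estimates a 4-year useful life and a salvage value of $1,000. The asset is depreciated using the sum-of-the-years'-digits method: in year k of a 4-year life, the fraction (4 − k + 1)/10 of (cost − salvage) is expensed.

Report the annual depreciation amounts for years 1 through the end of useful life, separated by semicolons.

$9,760; $7,320; $4,880; $2,440

Depreciable base = $25,400 − $1,000 = $24,400.
Sum of the years' digits = 4+3+2+1 = 10.
Year 1: $24,400 × 4/10 = $9,760. Book value $15,640.
Year 2: $24,400 × 3/10 = $7,320. Book value $8,320.
Year 3: $24,400 × 2/10 = $4,880. Book value $3,440.
Year 4: $24,400 × 1/10 = $2,440. Book value $1,000.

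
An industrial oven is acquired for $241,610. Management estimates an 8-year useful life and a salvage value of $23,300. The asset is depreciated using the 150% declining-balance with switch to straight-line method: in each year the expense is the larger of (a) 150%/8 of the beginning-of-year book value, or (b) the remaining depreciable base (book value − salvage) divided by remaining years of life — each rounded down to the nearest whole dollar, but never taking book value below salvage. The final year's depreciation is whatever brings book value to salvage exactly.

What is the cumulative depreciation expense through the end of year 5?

$156,812

Depreciable base = $241,610 − $23,300 = $218,310.
Year 1: DB = ⌊$241,610 × 150%/8⌋ = $45,301; SL = ⌊$218,310/8⌋ = $27,288 → take DB $45,301. Book value $196,309.
Year 2: DB = ⌊$196,309 × 150%/8⌋ = $36,807; SL = ⌊$173,009/7⌋ = $24,715 → take DB $36,807. Book value $159,502.
Year 3: DB = ⌊$159,502 × 150%/8⌋ = $29,906; SL = ⌊$136,202/6⌋ = $22,700 → take DB $29,906. Book value $129,596.
Year 4: DB = ⌊$129,596 × 150%/8⌋ = $24,299; SL = ⌊$106,296/5⌋ = $21,259 → take DB $24,299. Book value $105,297.
Year 5: DB = ⌊$105,297 × 150%/8⌋ = $19,743; SL = ⌊$81,997/4⌋ = $20,499 → take SL $20,499. Book value $84,798.
Accumulated through year 5 = $241,610 − $84,798 = $156,812.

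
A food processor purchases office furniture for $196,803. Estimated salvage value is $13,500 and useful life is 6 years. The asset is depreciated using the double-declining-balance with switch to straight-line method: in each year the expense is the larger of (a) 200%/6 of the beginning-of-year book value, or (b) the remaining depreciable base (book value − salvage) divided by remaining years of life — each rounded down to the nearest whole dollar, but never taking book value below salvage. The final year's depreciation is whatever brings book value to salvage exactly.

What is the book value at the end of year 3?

Depreciable base = $196,803 − $13,500 = $183,303.
Year 1: DB = ⌊$196,803 × 200%/6⌋ = $65,601; SL = ⌊$183,303/6⌋ = $30,550 → take DB $65,601. Book value $131,202.
Year 2: DB = ⌊$131,202 × 200%/6⌋ = $43,734; SL = ⌊$117,702/5⌋ = $23,540 → take DB $43,734. Book value $87,468.
Year 3: DB = ⌊$87,468 × 200%/6⌋ = $29,156; SL = ⌊$73,968/4⌋ = $18,492 → take DB $29,156. Book value $58,312.

$58,312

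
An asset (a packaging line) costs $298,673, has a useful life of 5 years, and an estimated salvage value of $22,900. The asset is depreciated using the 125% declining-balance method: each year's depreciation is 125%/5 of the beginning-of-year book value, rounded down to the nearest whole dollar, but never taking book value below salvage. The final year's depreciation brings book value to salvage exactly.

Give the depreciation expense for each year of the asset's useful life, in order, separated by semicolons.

Depreciable base = $298,673 − $22,900 = $275,773.
Year 1: ⌊$298,673 × 125%/5⌋ = $74,668. Book value $224,005.
Year 2: ⌊$224,005 × 125%/5⌋ = $56,001. Book value $168,004.
Year 3: ⌊$168,004 × 125%/5⌋ = $42,001. Book value $126,003.
Year 4: ⌊$126,003 × 125%/5⌋ = $31,500. Book value $94,503.
Year 5 (final): $94,503 − $22,900 = $71,603. Book value $22,900.

$74,668; $56,001; $42,001; $31,500; $71,603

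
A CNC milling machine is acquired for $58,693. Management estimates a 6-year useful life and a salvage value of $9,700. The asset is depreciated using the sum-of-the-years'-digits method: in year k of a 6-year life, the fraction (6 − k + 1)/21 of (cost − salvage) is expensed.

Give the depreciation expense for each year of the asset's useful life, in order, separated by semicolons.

Depreciable base = $58,693 − $9,700 = $48,993.
Sum of the years' digits = 6+5+4+3+2+1 = 21.
Year 1: $48,993 × 6/21 = $13,998. Book value $44,695.
Year 2: $48,993 × 5/21 = $11,665. Book value $33,030.
Year 3: $48,993 × 4/21 = $9,332. Book value $23,698.
Year 4: $48,993 × 3/21 = $6,999. Book value $16,699.
Year 5: $48,993 × 2/21 = $4,666. Book value $12,033.
Year 6: $48,993 × 1/21 = $2,333. Book value $9,700.

$13,998; $11,665; $9,332; $6,999; $4,666; $2,333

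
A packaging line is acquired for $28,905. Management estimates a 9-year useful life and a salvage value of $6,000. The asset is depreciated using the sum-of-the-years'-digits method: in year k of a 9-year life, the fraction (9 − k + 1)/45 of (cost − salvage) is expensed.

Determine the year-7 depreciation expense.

$1,527

Depreciable base = $28,905 − $6,000 = $22,905.
Sum of the years' digits = 9+8+7+6+5+4+3+2+1 = 45.
Year 1: $22,905 × 9/45 = $4,581. Book value $24,324.
Year 2: $22,905 × 8/45 = $4,072. Book value $20,252.
Year 3: $22,905 × 7/45 = $3,563. Book value $16,689.
Year 4: $22,905 × 6/45 = $3,054. Book value $13,635.
Year 5: $22,905 × 5/45 = $2,545. Book value $11,090.
Year 6: $22,905 × 4/45 = $2,036. Book value $9,054.
Year 7: $22,905 × 3/45 = $1,527. Book value $7,527.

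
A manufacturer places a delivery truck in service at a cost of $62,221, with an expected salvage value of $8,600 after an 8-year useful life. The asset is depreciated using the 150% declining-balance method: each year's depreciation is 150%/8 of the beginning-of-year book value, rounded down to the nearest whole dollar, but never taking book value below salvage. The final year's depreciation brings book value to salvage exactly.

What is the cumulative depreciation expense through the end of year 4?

$35,103

Depreciable base = $62,221 − $8,600 = $53,621.
Year 1: ⌊$62,221 × 150%/8⌋ = $11,666. Book value $50,555.
Year 2: ⌊$50,555 × 150%/8⌋ = $9,479. Book value $41,076.
Year 3: ⌊$41,076 × 150%/8⌋ = $7,701. Book value $33,375.
Year 4: ⌊$33,375 × 150%/8⌋ = $6,257. Book value $27,118.
Accumulated through year 4 = $62,221 − $27,118 = $35,103.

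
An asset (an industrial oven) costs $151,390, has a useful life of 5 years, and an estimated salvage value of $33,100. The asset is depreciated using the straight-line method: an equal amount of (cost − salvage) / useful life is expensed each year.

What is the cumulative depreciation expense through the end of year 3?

$70,974

Depreciable base = $151,390 − $33,100 = $118,290.
Annual expense = $118,290 / 5 = $23,658.
End of year 1: book value $127,732.
End of year 2: book value $104,074.
End of year 3: book value $80,416.
Accumulated through year 3 = $151,390 − $80,416 = $70,974.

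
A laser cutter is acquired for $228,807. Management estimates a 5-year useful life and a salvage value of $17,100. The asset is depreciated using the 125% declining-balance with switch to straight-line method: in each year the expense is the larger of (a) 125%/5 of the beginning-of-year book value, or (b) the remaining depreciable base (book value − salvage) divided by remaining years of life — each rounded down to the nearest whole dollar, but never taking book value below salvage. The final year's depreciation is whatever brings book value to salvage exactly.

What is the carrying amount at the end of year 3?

Depreciable base = $228,807 − $17,100 = $211,707.
Year 1: DB = ⌊$228,807 × 125%/5⌋ = $57,201; SL = ⌊$211,707/5⌋ = $42,341 → take DB $57,201. Book value $171,606.
Year 2: DB = ⌊$171,606 × 125%/5⌋ = $42,901; SL = ⌊$154,506/4⌋ = $38,626 → take DB $42,901. Book value $128,705.
Year 3: DB = ⌊$128,705 × 125%/5⌋ = $32,176; SL = ⌊$111,605/3⌋ = $37,201 → take SL $37,201. Book value $91,504.

$91,504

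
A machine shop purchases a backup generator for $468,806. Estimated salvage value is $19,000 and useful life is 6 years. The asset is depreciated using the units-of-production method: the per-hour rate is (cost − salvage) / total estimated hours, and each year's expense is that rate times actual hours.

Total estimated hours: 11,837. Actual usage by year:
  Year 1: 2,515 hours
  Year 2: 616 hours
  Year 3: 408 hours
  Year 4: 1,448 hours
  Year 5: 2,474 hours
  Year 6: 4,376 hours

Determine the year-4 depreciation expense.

Depreciable base = $468,806 − $19,000 = $449,806.
Rate = $449,806 / 11,837 hours = $38 per hour.
Year 1: 2,515 × $38 = $95,570. Book value $373,236.
Year 2: 616 × $38 = $23,408. Book value $349,828.
Year 3: 408 × $38 = $15,504. Book value $334,324.
Year 4: 1,448 × $38 = $55,024. Book value $279,300.

$55,024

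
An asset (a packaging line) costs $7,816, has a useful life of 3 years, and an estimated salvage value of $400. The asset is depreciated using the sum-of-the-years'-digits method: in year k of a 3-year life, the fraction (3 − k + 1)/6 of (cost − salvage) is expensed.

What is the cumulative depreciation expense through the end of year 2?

Depreciable base = $7,816 − $400 = $7,416.
Sum of the years' digits = 3+2+1 = 6.
Year 1: $7,416 × 3/6 = $3,708. Book value $4,108.
Year 2: $7,416 × 2/6 = $2,472. Book value $1,636.
Accumulated through year 2 = $7,816 − $1,636 = $6,180.

$6,180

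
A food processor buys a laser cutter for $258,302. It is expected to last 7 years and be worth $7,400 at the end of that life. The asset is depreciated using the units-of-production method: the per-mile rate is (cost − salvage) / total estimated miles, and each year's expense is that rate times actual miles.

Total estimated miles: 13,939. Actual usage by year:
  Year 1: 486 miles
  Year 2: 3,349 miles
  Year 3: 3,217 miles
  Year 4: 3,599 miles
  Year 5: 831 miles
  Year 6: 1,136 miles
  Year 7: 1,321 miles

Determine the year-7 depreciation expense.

$23,778

Depreciable base = $258,302 − $7,400 = $250,902.
Rate = $250,902 / 13,939 miles = $18 per mile.
Year 1: 486 × $18 = $8,748. Book value $249,554.
Year 2: 3,349 × $18 = $60,282. Book value $189,272.
Year 3: 3,217 × $18 = $57,906. Book value $131,366.
Year 4: 3,599 × $18 = $64,782. Book value $66,584.
Year 5: 831 × $18 = $14,958. Book value $51,626.
Year 6: 1,136 × $18 = $20,448. Book value $31,178.
Year 7: 1,321 × $18 = $23,778. Book value $7,400.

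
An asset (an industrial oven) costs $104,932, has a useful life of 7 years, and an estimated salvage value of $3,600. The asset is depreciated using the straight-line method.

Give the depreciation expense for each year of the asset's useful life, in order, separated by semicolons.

$14,476; $14,476; $14,476; $14,476; $14,476; $14,476; $14,476

Depreciable base = $104,932 − $3,600 = $101,332.
Annual expense = $101,332 / 7 = $14,476.
End of year 1: book value $90,456.
End of year 2: book value $75,980.
End of year 3: book value $61,504.
End of year 4: book value $47,028.
End of year 5: book value $32,552.
End of year 6: book value $18,076.
End of year 7: book value $3,600.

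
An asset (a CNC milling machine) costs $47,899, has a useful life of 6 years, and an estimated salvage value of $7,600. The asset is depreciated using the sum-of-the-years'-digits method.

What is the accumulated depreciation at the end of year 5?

Depreciable base = $47,899 − $7,600 = $40,299.
Sum of the years' digits = 6+5+4+3+2+1 = 21.
Year 1: $40,299 × 6/21 = $11,514. Book value $36,385.
Year 2: $40,299 × 5/21 = $9,595. Book value $26,790.
Year 3: $40,299 × 4/21 = $7,676. Book value $19,114.
Year 4: $40,299 × 3/21 = $5,757. Book value $13,357.
Year 5: $40,299 × 2/21 = $3,838. Book value $9,519.
Accumulated through year 5 = $47,899 − $9,519 = $38,380.

$38,380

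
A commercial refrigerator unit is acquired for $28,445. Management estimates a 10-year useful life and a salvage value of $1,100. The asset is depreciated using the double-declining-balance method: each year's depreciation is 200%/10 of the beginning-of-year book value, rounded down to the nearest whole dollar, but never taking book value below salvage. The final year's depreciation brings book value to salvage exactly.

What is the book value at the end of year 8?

Depreciable base = $28,445 − $1,100 = $27,345.
Year 1: ⌊$28,445 × 200%/10⌋ = $5,689. Book value $22,756.
Year 2: ⌊$22,756 × 200%/10⌋ = $4,551. Book value $18,205.
Year 3: ⌊$18,205 × 200%/10⌋ = $3,641. Book value $14,564.
Year 4: ⌊$14,564 × 200%/10⌋ = $2,912. Book value $11,652.
Year 5: ⌊$11,652 × 200%/10⌋ = $2,330. Book value $9,322.
Year 6: ⌊$9,322 × 200%/10⌋ = $1,864. Book value $7,458.
Year 7: ⌊$7,458 × 200%/10⌋ = $1,491. Book value $5,967.
Year 8: ⌊$5,967 × 200%/10⌋ = $1,193. Book value $4,774.

$4,774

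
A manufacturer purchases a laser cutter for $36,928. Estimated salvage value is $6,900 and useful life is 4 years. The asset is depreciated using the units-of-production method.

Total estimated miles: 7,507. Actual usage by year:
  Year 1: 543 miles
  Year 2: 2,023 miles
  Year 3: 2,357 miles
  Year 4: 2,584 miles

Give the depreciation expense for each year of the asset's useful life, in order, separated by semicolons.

Depreciable base = $36,928 − $6,900 = $30,028.
Rate = $30,028 / 7,507 miles = $4 per mile.
Year 1: 543 × $4 = $2,172. Book value $34,756.
Year 2: 2,023 × $4 = $8,092. Book value $26,664.
Year 3: 2,357 × $4 = $9,428. Book value $17,236.
Year 4: 2,584 × $4 = $10,336. Book value $6,900.

$2,172; $8,092; $9,428; $10,336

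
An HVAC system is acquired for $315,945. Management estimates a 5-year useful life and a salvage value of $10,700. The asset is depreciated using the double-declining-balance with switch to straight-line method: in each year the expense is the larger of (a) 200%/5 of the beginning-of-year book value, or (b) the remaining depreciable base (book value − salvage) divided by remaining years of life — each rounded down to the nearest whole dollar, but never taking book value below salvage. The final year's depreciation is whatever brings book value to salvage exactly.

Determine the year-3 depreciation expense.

Depreciable base = $315,945 − $10,700 = $305,245.
Year 1: DB = ⌊$315,945 × 200%/5⌋ = $126,378; SL = ⌊$305,245/5⌋ = $61,049 → take DB $126,378. Book value $189,567.
Year 2: DB = ⌊$189,567 × 200%/5⌋ = $75,826; SL = ⌊$178,867/4⌋ = $44,716 → take DB $75,826. Book value $113,741.
Year 3: DB = ⌊$113,741 × 200%/5⌋ = $45,496; SL = ⌊$103,041/3⌋ = $34,347 → take DB $45,496. Book value $68,245.

$45,496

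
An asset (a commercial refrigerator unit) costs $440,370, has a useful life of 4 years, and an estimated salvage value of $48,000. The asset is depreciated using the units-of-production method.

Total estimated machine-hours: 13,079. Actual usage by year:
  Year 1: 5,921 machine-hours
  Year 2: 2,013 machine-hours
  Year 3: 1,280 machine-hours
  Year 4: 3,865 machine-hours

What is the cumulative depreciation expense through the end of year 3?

$276,420

Depreciable base = $440,370 − $48,000 = $392,370.
Rate = $392,370 / 13,079 machine-hours = $30 per machine-hour.
Year 1: 5,921 × $30 = $177,630. Book value $262,740.
Year 2: 2,013 × $30 = $60,390. Book value $202,350.
Year 3: 1,280 × $30 = $38,400. Book value $163,950.
Accumulated through year 3 = $440,370 − $163,950 = $276,420.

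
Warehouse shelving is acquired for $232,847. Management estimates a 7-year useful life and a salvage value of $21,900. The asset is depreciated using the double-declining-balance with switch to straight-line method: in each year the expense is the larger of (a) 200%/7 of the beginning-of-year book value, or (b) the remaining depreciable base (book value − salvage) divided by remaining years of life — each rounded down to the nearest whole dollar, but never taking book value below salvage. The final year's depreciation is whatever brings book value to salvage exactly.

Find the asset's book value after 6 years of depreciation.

Depreciable base = $232,847 − $21,900 = $210,947.
Year 1: DB = ⌊$232,847 × 200%/7⌋ = $66,527; SL = ⌊$210,947/7⌋ = $30,135 → take DB $66,527. Book value $166,320.
Year 2: DB = ⌊$166,320 × 200%/7⌋ = $47,520; SL = ⌊$144,420/6⌋ = $24,070 → take DB $47,520. Book value $118,800.
Year 3: DB = ⌊$118,800 × 200%/7⌋ = $33,942; SL = ⌊$96,900/5⌋ = $19,380 → take DB $33,942. Book value $84,858.
Year 4: DB = ⌊$84,858 × 200%/7⌋ = $24,245; SL = ⌊$62,958/4⌋ = $15,739 → take DB $24,245. Book value $60,613.
Year 5: DB = ⌊$60,613 × 200%/7⌋ = $17,318; SL = ⌊$38,713/3⌋ = $12,904 → take DB $17,318. Book value $43,295.
Year 6: DB = ⌊$43,295 × 200%/7⌋ = $12,370; SL = ⌊$21,395/2⌋ = $10,697 → take DB $12,370. Book value $30,925.

$30,925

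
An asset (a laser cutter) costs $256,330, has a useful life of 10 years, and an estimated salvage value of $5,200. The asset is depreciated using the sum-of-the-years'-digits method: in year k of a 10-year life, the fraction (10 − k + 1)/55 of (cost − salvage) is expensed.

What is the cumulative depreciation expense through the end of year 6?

Depreciable base = $256,330 − $5,200 = $251,130.
Sum of the years' digits = 10+9+8+7+6+5+4+3+2+1 = 55.
Year 1: $251,130 × 10/55 = $45,660. Book value $210,670.
Year 2: $251,130 × 9/55 = $41,094. Book value $169,576.
Year 3: $251,130 × 8/55 = $36,528. Book value $133,048.
Year 4: $251,130 × 7/55 = $31,962. Book value $101,086.
Year 5: $251,130 × 6/55 = $27,396. Book value $73,690.
Year 6: $251,130 × 5/55 = $22,830. Book value $50,860.
Accumulated through year 6 = $256,330 − $50,860 = $205,470.

$205,470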